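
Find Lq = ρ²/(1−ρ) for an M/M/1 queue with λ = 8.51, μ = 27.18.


ρ = 8.51/27.18 = 0.3131
Lq = ρ²/(1−ρ) = 0.09803/0.6869 = 0.1427

Final: 0.1427


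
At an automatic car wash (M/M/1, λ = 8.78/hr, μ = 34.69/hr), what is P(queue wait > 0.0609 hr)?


ρ = 8.78/34.69 = 0.2531
P(Wq > t) = ρ·e^{−(μ−λ)t} = 0.2531·e^{−1.5779}
= 0.2531·0.206404 = 0.052241

Final: 0.052241


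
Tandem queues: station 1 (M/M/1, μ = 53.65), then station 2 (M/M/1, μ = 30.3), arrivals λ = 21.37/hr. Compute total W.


Each node sees arrival rate λ = 21.37/hr (tandem ⇒ throughput preserved).
W₁ = 1/(μ₁−λ) = 1/(53.65−21.37) = 0.03098 hr
W₂ = 1/(μ₂−λ) = 1/(30.3−21.37) = 0.11198 hr
W_total = W₁ + W₂ = 0.03098 + 0.11198 = 0.14296 hr

Final: 0.14296 hr


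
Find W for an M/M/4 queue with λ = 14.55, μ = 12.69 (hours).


a = 1.1466; ρ = 0.2866; P₀ = 0.316852
Lq = P₀·a^c·ρ/(c!(1−ρ)²) = 0.01285
Wq = Lq/λ = 0.01285/14.55 = 0.0008833 hr
W = Wq + 1/μ = 0.0008833 + 0.07880 = 0.07969 hr

Final: 0.07969 hr


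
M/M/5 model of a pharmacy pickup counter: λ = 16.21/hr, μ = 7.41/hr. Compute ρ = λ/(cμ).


ρ = λ/(cμ) = 16.21/(5·7.41) = 16.21/37.05 = 0.4375

Final: 0.4375


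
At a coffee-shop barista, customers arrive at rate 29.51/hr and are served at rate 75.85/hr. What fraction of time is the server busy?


ρ = λ/μ = 29.51/75.85 = 0.3891

Final: 0.3891


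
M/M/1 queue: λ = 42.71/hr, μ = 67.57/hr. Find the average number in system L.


ρ = λ/μ = 42.71/67.57 = 0.6321
L = ρ/(1−ρ) = 0.6321/(1 − 0.6321) = 0.6321/0.3679 = 1.7180

Final: 1.7180


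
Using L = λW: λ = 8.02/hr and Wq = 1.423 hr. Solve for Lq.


Lq = λWq = 8.02·1.423 = 11.4125

Final: 11.4125


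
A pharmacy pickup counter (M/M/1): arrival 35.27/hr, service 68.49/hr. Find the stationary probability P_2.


ρ = 35.27/68.49 = 0.5150
P_n = (1−ρ)·ρ^n = (1 − 0.5150)·0.5150^2 = 0.4850·0.265190 = 0.128626

Final: 0.128626


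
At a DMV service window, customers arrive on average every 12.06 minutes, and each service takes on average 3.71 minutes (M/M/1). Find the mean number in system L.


λ = 60/12.06 = 4.9751 /hr
μ = 60/3.71 = 16.1725 /hr
ρ = λ/μ = 4.9751/16.1725 = 0.3076
L = ρ/(1−ρ) = 0.3076/0.6924 = 0.4443

Final: 0.4443


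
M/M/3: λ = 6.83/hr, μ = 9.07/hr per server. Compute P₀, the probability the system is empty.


a = λ/μ = 6.83/9.07 = 0.7530; ρ = a/c = 0.2510
Σ_{k=0}^{2} a^k/k! (terms k=0..2) = 1.00000 + 0.75303 + 0.28353 = 2.03656
Tail: a^3/(3!(1−ρ)) = 0.42701/(6·0.7490) = 0.09502
P₀ = 1/(2.03656 + 0.09502) = 1/2.13158 = 0.469136

Final: 0.469136


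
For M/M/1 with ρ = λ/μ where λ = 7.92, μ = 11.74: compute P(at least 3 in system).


ρ = 7.92/11.74 = 0.6746
P(N ≥ n) = ρ^n = 0.6746^3 = 0.307023

Final: 0.307023


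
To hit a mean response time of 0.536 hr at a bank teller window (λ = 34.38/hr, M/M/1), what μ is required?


W = 1/(μ−λ) ⇒ μ − λ = 1/W = 1/0.536 = 1.8657
μ = λ + 1/W = 34.38 + 1.8657 = 36.2457 per hr

Final: 36.2457 /hr


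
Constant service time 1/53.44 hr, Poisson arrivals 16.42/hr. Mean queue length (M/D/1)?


ρ = 16.42/53.44 = 0.3073
M/D/1: Lq = ρ²/(2(1−ρ)) = 0.09441/(2·0.6927) = 0.06814

Final: 0.06814


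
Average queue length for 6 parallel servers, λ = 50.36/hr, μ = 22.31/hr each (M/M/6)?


a = λ/μ = 2.2573; ρ = a/6 = 0.3762
P₀ = 0.104313
Lq = P₀·a^c·ρ / (c!·(1−ρ)²) = 0.104313·132.28692·0.3762/(720·0.38911)
= 0.01853

Final: 0.01853


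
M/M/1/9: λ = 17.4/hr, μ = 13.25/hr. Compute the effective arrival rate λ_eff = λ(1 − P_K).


ρ = 1.3132; P_K = (1−ρ)ρ^9/(1−ρ^10) = 0.255240
λ_eff = λ(1 − P_K) = 17.4·(1 − 0.255240) = 17.4·0.744760 = 12.9588 /hr

Final: 12.9588 /hr


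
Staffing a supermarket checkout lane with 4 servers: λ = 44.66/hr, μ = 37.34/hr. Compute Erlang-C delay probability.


a = λ/μ = 1.1960; ρ = a/4 = 0.2990
P₀ = 0.301379 (from M/M/c formula)
C(c,a) = [a^c/(c!(1−ρ))]·P₀ = [2.04634/(24·0.7010)]·0.301379
= 0.12163·0.301379 = 0.036658

Final: 0.036658


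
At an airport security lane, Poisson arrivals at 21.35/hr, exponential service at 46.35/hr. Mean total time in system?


W = 1/(μ−λ) = 1/(46.35 − 21.35) = 1/25.00 = 0.04000 hr

Final: 0.04000 hr


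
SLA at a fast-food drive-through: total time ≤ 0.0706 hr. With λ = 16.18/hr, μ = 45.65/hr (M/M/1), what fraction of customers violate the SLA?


W ~ Exponential(μ−λ) for M/M/1.
μ − λ = 45.65 − 16.18 = 29.4700
P(W > t) = e^{−(μ−λ)t} = e^{−2.0806} = 0.124858

Final: 0.124858


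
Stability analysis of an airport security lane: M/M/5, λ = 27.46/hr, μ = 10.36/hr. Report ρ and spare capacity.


Total capacity cμ = 5·10.36 = 51.80/hr
ρ = λ/(cμ) = 27.46/51.80 = 0.5301
Stable ⇔ ρ < 1: YES
Spare capacity = cμ − λ = 51.80 − 27.46 = 24.34/hr

Final: ρ = 0.5301; stable; margin = 24.34/hr


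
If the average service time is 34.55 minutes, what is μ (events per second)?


μ = 1/(service time) in consistent units.
1 second = 0.0166667 min, so μ = 0.0166667/34.55 = 0.0004824 per second

Final: 0.0004824 /sec


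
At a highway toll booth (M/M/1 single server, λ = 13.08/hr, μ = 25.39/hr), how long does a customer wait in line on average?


ρ = 13.08/25.39 = 0.5152
Wq = ρ/(μ−λ) = 0.5152/(25.39 − 13.08) = 0.5152/12.31 = 0.04185 hr

Final: 0.04185 hr


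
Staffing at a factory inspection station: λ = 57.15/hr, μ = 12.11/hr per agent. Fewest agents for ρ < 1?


Stability requires cμ > λ ⇔ c > λ/μ.
λ/μ = 57.15/12.11 = 4.7192
Minimum integer c = ⌊4.7192⌋ + 1 = 5
Check: 5·12.11 = 60.55 > 57.15, while 4·12.11 = 48.44 ≤ 57.15

Final: 5 servers


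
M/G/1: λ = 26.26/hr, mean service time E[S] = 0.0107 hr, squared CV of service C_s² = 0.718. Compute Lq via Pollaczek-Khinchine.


ρ = λ·E[S] = 26.26·0.0107 = 0.2810
Lq = ρ²(1+C_s²)/(2(1−ρ)) = 0.07895·(1+0.718)/(2·0.7190)
= 0.07895·1.7180/1.4380 = 0.09432

Final: 0.09432


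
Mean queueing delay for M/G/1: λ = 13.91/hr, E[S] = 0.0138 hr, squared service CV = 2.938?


ρ = λ·E[S] = 13.91·0.0138 = 0.1920
E[S²] = E[S]²(1+C_s²) = 0.0138²·(1+2.938) = 0.0007500
Wq = λ·E[S²]/(2(1−ρ)) = 13.91·0.0007500/(2·0.8080) = 0.006455 hr

Final: 0.006455 hr


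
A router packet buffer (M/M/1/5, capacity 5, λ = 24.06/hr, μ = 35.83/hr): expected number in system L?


ρ = 24.06/35.83 = 0.6715
L = ρ[1 − (K+1)ρ^K + Kρ^(K+1)] / [(1−ρ)(1−ρ^(K+1))]
Numerator: 0.6715·(1 − 6·0.136535 + 5·0.091684) = 0.429232
Denominator: (0.3285)·(0.908316) = 0.298378
L = 0.429232/0.298378 = 1.4386

Final: 1.4386


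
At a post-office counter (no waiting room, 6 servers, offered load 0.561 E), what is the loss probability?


B(c,a) = (a^c/c!) / Σ_{k=0}^{c} a^k/k!
a^6/6! = 0.00004330
Σ terms (k=0..6): 1.00000 + 0.56100 + 0.15736 + 0.02943 + 0.004127 + 0.0004631 + 0.00004330 = 1.752420
B = 0.00004330/1.752420 = 0.00002471

Final: 0.00002471


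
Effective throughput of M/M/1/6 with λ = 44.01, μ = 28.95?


ρ = 1.5202; P_K = (1−ρ)ρ^6/(1−ρ^7) = 0.361459
λ_eff = λ(1 − P_K) = 44.01·(1 − 0.361459) = 44.01·0.638541 = 28.1022 /hr

Final: 28.1022 /hr


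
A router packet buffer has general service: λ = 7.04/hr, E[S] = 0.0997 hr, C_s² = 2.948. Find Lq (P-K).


ρ = λ·E[S] = 7.04·0.0997 = 0.7019
Lq = ρ²(1+C_s²)/(2(1−ρ)) = 0.4926·(1+2.948)/(2·0.2981)
= 0.4926·3.9480/0.5962 = 3.26215

Final: 3.26215


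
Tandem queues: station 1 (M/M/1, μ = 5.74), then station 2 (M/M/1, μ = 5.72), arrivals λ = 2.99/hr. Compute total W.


Each node sees arrival rate λ = 2.99/hr (tandem ⇒ throughput preserved).
W₁ = 1/(μ₁−λ) = 1/(5.74−2.99) = 0.36364 hr
W₂ = 1/(μ₂−λ) = 1/(5.72−2.99) = 0.36630 hr
W_total = W₁ + W₂ = 0.36364 + 0.36630 = 0.72994 hr

Final: 0.72994 hr


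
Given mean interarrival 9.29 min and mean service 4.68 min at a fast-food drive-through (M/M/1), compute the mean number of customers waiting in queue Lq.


λ = 60/9.29 = 6.4586 /hr
μ = 60/4.68 = 12.8205 /hr
ρ = λ/μ = 6.4586/12.8205 = 0.5038
Lq = ρ²/(1−ρ) = 0.2538/0.4962 = 0.5114

Final: 0.5114


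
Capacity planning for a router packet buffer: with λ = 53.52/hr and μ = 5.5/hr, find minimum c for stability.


Stability requires cμ > λ ⇔ c > λ/μ.
λ/μ = 53.52/5.5 = 9.7309
Minimum integer c = ⌊9.7309⌋ + 1 = 10
Check: 10·5.5 = 55.00 > 53.52, while 9·5.5 = 49.50 ≤ 53.52

Final: 10 servers


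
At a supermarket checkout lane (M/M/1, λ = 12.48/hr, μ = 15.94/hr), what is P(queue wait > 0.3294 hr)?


ρ = 12.48/15.94 = 0.7829
P(Wq > t) = ρ·e^{−(μ−λ)t} = 0.7829·e^{−1.1397}
= 0.7829·0.319907 = 0.250467

Final: 0.250467


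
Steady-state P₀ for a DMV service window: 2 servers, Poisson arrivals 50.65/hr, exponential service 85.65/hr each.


a = λ/μ = 50.65/85.65 = 0.5914; ρ = a/c = 0.2957
Σ_{k=0}^{1} a^k/k! (terms k=0..1) = 1.00000 + 0.59136 = 1.59136
Tail: a^2/(2!(1−ρ)) = 0.34971/(2·0.7043) = 0.24826
P₀ = 1/(1.59136 + 0.24826) = 1/1.83962 = 0.543591

Final: 0.543591


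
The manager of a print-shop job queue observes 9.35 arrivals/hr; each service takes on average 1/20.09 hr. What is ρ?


ρ = λ/μ = 9.35/20.09 = 0.4654

Final: 0.4654


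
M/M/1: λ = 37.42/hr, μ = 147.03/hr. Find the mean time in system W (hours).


W = 1/(μ−λ) = 1/(147.03 − 37.42) = 1/109.61 = 0.009123 hr

Final: 0.009123 hr


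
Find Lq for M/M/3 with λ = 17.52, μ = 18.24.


a = λ/μ = 0.9605; ρ = a/3 = 0.3202
P₀ = 0.378918
Lq = P₀·a^c·ρ / (c!·(1−ρ)²) = 0.378918·0.88619·0.3202/(6·0.46216)
= 0.03877

Final: 0.03877


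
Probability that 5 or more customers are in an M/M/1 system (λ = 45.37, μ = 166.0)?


ρ = 45.37/166.0 = 0.2733
P(N ≥ n) = ρ^n = 0.2733^5 = 0.001525

Final: 0.001525


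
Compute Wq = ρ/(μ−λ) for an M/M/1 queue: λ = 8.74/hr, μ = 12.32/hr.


ρ = 8.74/12.32 = 0.7094
Wq = ρ/(μ−λ) = 0.7094/(12.32 − 8.74) = 0.7094/3.58 = 0.1982 hr

Final: 0.1982 hr


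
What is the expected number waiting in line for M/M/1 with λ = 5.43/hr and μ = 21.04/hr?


ρ = 5.43/21.04 = 0.2581
Lq = ρ²/(1−ρ) = 0.06661/0.7419 = 0.08977

Final: 0.08977


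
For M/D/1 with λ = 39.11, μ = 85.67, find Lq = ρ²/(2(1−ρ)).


ρ = 39.11/85.67 = 0.4565
M/D/1: Lq = ρ²/(2(1−ρ)) = 0.2084/(2·0.5435) = 0.19174

Final: 0.19174


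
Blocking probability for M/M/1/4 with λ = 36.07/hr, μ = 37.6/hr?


ρ = λ/μ = 36.07/37.6 = 0.9593
P_K = (1−ρ)ρ^K/(1−ρ^(K+1)) = (0.04069·0.846902)/(1 − 0.812440)
= 0.034462/0.187560 = 0.183737

Final: 0.183737


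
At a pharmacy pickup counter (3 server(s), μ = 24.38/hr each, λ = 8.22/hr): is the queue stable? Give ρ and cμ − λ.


Total capacity cμ = 3·24.38 = 73.14/hr
ρ = λ/(cμ) = 8.22/73.14 = 0.1124
Stable ⇔ ρ < 1: YES
Spare capacity = cμ − λ = 73.14 − 8.22 = 64.92/hr

Final: ρ = 0.1124; stable; margin = 64.92/hr


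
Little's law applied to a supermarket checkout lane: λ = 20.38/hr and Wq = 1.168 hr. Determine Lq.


Lq = λWq = 20.38·1.168 = 23.8038

Final: 23.8038


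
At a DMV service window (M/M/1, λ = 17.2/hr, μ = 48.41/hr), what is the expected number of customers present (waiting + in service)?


ρ = λ/μ = 17.2/48.41 = 0.3553
L = ρ/(1−ρ) = 0.3553/(1 − 0.3553) = 0.3553/0.6447 = 0.5511

Final: 0.5511


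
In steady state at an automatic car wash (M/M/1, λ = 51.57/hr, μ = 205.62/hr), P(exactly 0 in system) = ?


ρ = 51.57/205.62 = 0.2508
P_n = (1−ρ)·ρ^n = (1 − 0.2508)·0.2508^0 = 0.7492·1.000000 = 0.749198

Final: 0.749198


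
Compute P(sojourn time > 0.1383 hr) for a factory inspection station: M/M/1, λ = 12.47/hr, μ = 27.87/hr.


W ~ Exponential(μ−λ) for M/M/1.
μ − λ = 27.87 − 12.47 = 15.4000
P(W > t) = e^{−(μ−λ)t} = e^{−2.1298} = 0.118859

Final: 0.118859


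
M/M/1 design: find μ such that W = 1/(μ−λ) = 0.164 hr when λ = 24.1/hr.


W = 1/(μ−λ) ⇒ μ − λ = 1/W = 1/0.164 = 6.0976
μ = λ + 1/W = 24.1 + 6.0976 = 30.1976 per hr

Final: 30.1976 /hr


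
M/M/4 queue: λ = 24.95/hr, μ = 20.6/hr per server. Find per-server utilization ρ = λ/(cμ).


ρ = λ/(cμ) = 24.95/(4·20.6) = 24.95/82.40 = 0.3028

Final: 0.3028


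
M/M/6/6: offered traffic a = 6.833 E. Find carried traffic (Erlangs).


B(6,6.833) = 0.320788 (Erlang-B)
Carried load = a(1 − B) = 6.833·(1 − 0.320788) = 6.833·0.679212 = 4.6411 E

Final: 4.6411 Erlangs


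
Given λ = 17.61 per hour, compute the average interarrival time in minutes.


Mean interarrival time = 1/λ = 1/17.61 hour = 0.05679 hour
In minutes: 0.05679 × 60 = 3.4072 min

Final: 3.4072 min


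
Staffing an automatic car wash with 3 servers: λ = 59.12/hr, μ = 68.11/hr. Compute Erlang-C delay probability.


a = λ/μ = 0.8680; ρ = a/3 = 0.2893
P₀ = 0.416997 (from M/M/c formula)
C(c,a) = [a^c/(c!(1−ρ))]·P₀ = [0.65399/(6·0.7107)]·0.416997
= 0.15338·0.416997 = 0.063957

Final: 0.063957


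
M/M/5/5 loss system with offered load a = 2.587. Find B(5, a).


B(c,a) = (a^c/c!) / Σ_{k=0}^{c} a^k/k!
a^5/5! = 0.965608
Σ terms (k=0..5): 1.00000 + 2.58700 + 3.34628 + 2.88561 + 1.86627 + 0.96561 = 12.650775
B = 0.965608/12.650775 = 0.076328

Final: 0.076328


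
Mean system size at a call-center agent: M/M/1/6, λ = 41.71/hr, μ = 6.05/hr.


ρ = 41.71/6.05 = 6.8942
L = ρ[1 − (K+1)ρ^K + Kρ^(K+1)] / [(1−ρ)(1−ρ^(K+1))]
Numerator: 6.8942·(1 − 7·107376.412818 + 6·740276.062588) = 25439807.914483
Denominator: (-5.8942)·(-740275.062588) = 4363340.286261
L = 25439807.914483/4363340.286261 = 5.8304

Final: 5.8304


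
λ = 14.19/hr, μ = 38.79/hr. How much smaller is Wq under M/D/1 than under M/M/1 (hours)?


ρ = 14.19/38.79 = 0.3658
Wq(M/M/1) = ρ/(μ−λ) = 0.3658/24.60 = 0.01487 hr
Wq(M/D/1) = ρ/(2(μ−λ)) = 0.007435 hr
Savings = 0.01487 − 0.007435 = 0.007435 hr

Final: 0.007435 hr


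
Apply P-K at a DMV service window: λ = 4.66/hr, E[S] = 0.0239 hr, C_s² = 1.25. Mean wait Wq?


ρ = λ·E[S] = 4.66·0.0239 = 0.1114
E[S²] = E[S]²(1+C_s²) = 0.0239²·(1+1.25) = 0.001285
Wq = λ·E[S²]/(2(1−ρ)) = 4.66·0.001285/(2·0.8886) = 0.003370 hr

Final: 0.003370 hr


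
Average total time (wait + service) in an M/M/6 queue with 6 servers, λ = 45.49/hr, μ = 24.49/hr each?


a = 1.8575; ρ = 0.3096; P₀ = 0.155916
Lq = P₀·a^c·ρ/(c!(1−ρ)²) = 0.005777
Wq = Lq/λ = 0.005777/45.49 = 0.0001270 hr
W = Wq + 1/μ = 0.0001270 + 0.04083 = 0.04096 hr

Final: 0.04096 hr


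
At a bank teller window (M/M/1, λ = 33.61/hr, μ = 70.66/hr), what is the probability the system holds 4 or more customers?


ρ = 33.61/70.66 = 0.4757
P(N ≥ n) = ρ^n = 0.4757^4 = 0.051189

Final: 0.051189


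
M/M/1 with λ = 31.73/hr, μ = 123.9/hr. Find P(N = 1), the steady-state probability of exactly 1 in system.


ρ = 31.73/123.9 = 0.2561
P_n = (1−ρ)·ρ^n = (1 − 0.2561)·0.2561^1 = 0.7439·0.256094 = 0.190510

Final: 0.190510


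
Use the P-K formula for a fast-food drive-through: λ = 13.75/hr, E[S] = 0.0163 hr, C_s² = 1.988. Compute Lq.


ρ = λ·E[S] = 13.75·0.0163 = 0.2241
Lq = ρ²(1+C_s²)/(2(1−ρ)) = 0.05023·(1+1.988)/(2·0.7759)
= 0.05023·2.9880/1.5517 = 0.09673

Final: 0.09673


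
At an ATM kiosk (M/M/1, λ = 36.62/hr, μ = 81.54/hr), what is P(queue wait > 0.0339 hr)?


ρ = 36.62/81.54 = 0.4491
P(Wq > t) = ρ·e^{−(μ−λ)t} = 0.4491·e^{−1.5228}
= 0.4491·0.218103 = 0.097951

Final: 0.097951


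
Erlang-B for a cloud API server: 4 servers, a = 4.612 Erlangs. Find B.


B(c,a) = (a^c/c!) / Σ_{k=0}^{c} a^k/k!
a^4/4! = 18.851502
Σ terms (k=0..4): 1.00000 + 4.61200 + 10.63527 + 16.34996 + 18.85150 = 51.448732
B = 18.851502/51.448732 = 0.366413

Final: 0.366413


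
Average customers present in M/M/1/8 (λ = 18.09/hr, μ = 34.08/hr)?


ρ = 18.09/34.08 = 0.5308
L = ρ[1 − (K+1)ρ^K + Kρ^(K+1)] / [(1−ρ)(1−ρ^(K+1))]
Numerator: 0.5308·(1 − 9·0.006302 + 8·0.003345) = 0.514907
Denominator: (0.4692)·(0.996655) = 0.467621
L = 0.514907/0.467621 = 1.1011

Final: 1.1011


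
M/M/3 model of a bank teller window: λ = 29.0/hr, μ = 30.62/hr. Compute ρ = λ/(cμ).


ρ = λ/(cμ) = 29.0/(3·30.62) = 29.0/91.86 = 0.3157

Final: 0.3157


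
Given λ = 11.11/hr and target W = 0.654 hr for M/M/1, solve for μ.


W = 1/(μ−λ) ⇒ μ − λ = 1/W = 1/0.654 = 1.5291
μ = λ + 1/W = 11.11 + 1.5291 = 12.6391 per hr

Final: 12.6391 /hr


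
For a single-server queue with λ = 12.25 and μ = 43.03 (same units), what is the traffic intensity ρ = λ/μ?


ρ = λ/μ = 12.25/43.03 = 0.2847

Final: 0.2847


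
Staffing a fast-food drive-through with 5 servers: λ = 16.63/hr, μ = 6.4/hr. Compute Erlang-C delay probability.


a = λ/μ = 2.5984; ρ = a/5 = 0.5197
P₀ = 0.072186 (from M/M/c formula)
C(c,a) = [a^c/(c!(1−ρ))]·P₀ = [118.45718/(120·0.4803)]·0.072186
= 2.05521·0.072186 = 0.148357

Final: 0.148357


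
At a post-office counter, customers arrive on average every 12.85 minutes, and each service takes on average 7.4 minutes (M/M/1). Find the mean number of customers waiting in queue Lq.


λ = 60/12.85 = 4.6693 /hr
μ = 60/7.4 = 8.1081 /hr
ρ = λ/μ = 4.6693/8.1081 = 0.5759
Lq = ρ²/(1−ρ) = 0.3316/0.4241 = 0.7819

Final: 0.7819


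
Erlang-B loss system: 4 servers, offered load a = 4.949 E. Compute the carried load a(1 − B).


B(4,4.949) = 0.394292 (Erlang-B)
Carried load = a(1 − B) = 4.949·(1 − 0.394292) = 4.949·0.605708 = 2.9976 E

Final: 2.9976 Erlangs


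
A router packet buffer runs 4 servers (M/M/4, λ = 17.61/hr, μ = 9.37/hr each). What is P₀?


a = λ/μ = 17.61/9.37 = 1.8794; ρ = a/c = 0.4699
Σ_{k=0}^{3} a^k/k! (terms k=0..3) = 1.00000 + 1.87940 + 1.76608 + 1.10639 = 5.75187
Tail: a^4/(4!(1−ρ)) = 12.47611/(24·0.5301) = 0.98055
P₀ = 1/(5.75187 + 0.98055) = 1/6.73242 = 0.148535

Final: 0.148535


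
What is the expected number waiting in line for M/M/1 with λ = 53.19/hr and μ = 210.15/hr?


ρ = 53.19/210.15 = 0.2531
Lq = ρ²/(1−ρ) = 0.06406/0.7469 = 0.08577

Final: 0.08577


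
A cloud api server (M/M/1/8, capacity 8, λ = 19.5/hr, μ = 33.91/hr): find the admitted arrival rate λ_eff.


ρ = 0.5751; P_K = (1−ρ)ρ^8/(1−ρ^9) = 0.005117
λ_eff = λ(1 − P_K) = 19.5·(1 − 0.005117) = 19.5·0.994883 = 19.4002 /hr

Final: 19.4002 /hr


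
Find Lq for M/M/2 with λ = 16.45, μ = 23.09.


a = λ/μ = 0.7124; ρ = a/2 = 0.3562
P₀ = 0.474693
Lq = P₀·a^c·ρ / (c!·(1−ρ)²) = 0.474693·0.50756·0.3562/(2·0.41446)
= 0.10354

Final: 0.10354


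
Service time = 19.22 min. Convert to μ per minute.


μ = 1/(service time) in consistent units.
1 minute = 1 min, so μ = 1/19.22 = 0.05203 per minute

Final: 0.05203 /min


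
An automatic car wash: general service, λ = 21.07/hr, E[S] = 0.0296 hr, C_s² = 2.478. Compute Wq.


ρ = λ·E[S] = 21.07·0.0296 = 0.6237
E[S²] = E[S]²(1+C_s²) = 0.0296²·(1+2.478) = 0.003047
Wq = λ·E[S²]/(2(1−ρ)) = 21.07·0.003047/(2·0.3763) = 0.08531 hr

Final: 0.08531 hr


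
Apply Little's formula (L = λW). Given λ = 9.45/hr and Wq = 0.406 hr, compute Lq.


Lq = λWq = 9.45·0.406 = 3.8367

Final: 3.8367


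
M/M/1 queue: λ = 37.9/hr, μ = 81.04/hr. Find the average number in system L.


ρ = λ/μ = 37.9/81.04 = 0.4677
L = ρ/(1−ρ) = 0.4677/(1 − 0.4677) = 0.4677/0.5323 = 0.8785

Final: 0.8785


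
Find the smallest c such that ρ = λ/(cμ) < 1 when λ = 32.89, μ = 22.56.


Stability requires cμ > λ ⇔ c > λ/μ.
λ/μ = 32.89/22.56 = 1.4579
Minimum integer c = ⌊1.4579⌋ + 1 = 2
Check: 2·22.56 = 45.12 > 32.89, while 1·22.56 = 22.56 ≤ 32.89

Final: 2 servers


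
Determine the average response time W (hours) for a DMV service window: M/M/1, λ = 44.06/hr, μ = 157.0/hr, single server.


W = 1/(μ−λ) = 1/(157.0 − 44.06) = 1/112.94 = 0.008854 hr

Final: 0.008854 hr


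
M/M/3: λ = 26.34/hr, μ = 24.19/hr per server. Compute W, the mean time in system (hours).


a = 1.0889; ρ = 0.3630; P₀ = 0.331183
Lq = P₀·a^c·ρ/(c!(1−ρ)²) = 0.06374
Wq = Lq/λ = 0.06374/26.34 = 0.002420 hr
W = Wq + 1/μ = 0.002420 + 0.04134 = 0.04376 hr

Final: 0.04376 hr


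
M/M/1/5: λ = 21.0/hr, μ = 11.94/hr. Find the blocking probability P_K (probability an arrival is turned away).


ρ = λ/μ = 21.0/11.94 = 1.7588
P_K = (1−ρ)ρ^K/(1−ρ^(K+1)) = (-0.7588·16.829641)/(1 − 29.599870)
= -12.770230/-28.599870 = 0.446514

Final: 0.446514


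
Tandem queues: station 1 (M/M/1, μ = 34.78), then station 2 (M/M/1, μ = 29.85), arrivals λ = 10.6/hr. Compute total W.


Each node sees arrival rate λ = 10.6/hr (tandem ⇒ throughput preserved).
W₁ = 1/(μ₁−λ) = 1/(34.78−10.6) = 0.04136 hr
W₂ = 1/(μ₂−λ) = 1/(29.85−10.6) = 0.05195 hr
W_total = W₁ + W₂ = 0.04136 + 0.05195 = 0.09330 hr

Final: 0.09330 hr


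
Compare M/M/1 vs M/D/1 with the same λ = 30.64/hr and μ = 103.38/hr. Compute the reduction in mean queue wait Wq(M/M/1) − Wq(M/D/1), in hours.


ρ = 30.64/103.38 = 0.2964
Wq(M/M/1) = ρ/(μ−λ) = 0.2964/72.74 = 0.004075 hr
Wq(M/D/1) = ρ/(2(μ−λ)) = 0.002037 hr
Savings = 0.004075 − 0.002037 = 0.002037 hr

Final: 0.002037 hr


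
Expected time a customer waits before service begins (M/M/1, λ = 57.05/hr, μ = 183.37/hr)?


ρ = 57.05/183.37 = 0.3111
Wq = ρ/(μ−λ) = 0.3111/(183.37 − 57.05) = 0.3111/126.32 = 0.002463 hr

Final: 0.002463 hr


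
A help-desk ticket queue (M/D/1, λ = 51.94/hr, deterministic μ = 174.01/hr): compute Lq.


ρ = 51.94/174.01 = 0.2985
M/D/1: Lq = ρ²/(2(1−ρ)) = 0.08910/(2·0.7015) = 0.06350

Final: 0.06350


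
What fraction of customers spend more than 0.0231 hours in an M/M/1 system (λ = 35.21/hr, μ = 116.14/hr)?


W ~ Exponential(μ−λ) for M/M/1.
μ − λ = 116.14 − 35.21 = 80.9300
P(W > t) = e^{−(μ−λ)t} = e^{−1.8695} = 0.154203

Final: 0.154203


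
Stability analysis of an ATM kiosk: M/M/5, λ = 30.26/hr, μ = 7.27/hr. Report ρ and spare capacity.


Total capacity cμ = 5·7.27 = 36.35/hr
ρ = λ/(cμ) = 30.26/36.35 = 0.8325
Stable ⇔ ρ < 1: YES
Spare capacity = cμ − λ = 36.35 − 30.26 = 6.09/hr

Final: ρ = 0.8325; stable; margin = 6.09/hr


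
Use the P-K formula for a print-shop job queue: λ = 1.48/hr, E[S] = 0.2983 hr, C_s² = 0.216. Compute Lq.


ρ = λ·E[S] = 1.48·0.2983 = 0.4415
Lq = ρ²(1+C_s²)/(2(1−ρ)) = 0.1949·(1+0.216)/(2·0.5585)
= 0.1949·1.2160/1.1170 = 0.21218

Final: 0.21218


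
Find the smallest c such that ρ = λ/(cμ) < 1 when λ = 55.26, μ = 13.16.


Stability requires cμ > λ ⇔ c > λ/μ.
λ/μ = 55.26/13.16 = 4.1991
Minimum integer c = ⌊4.1991⌋ + 1 = 5
Check: 5·13.16 = 65.80 > 55.26, while 4·13.16 = 52.64 ≤ 55.26

Final: 5 servers


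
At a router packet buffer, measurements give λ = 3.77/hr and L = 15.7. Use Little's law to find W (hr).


W = L/λ = 15.7/3.77 = 4.1645 hr

Final: 4.1645 hr


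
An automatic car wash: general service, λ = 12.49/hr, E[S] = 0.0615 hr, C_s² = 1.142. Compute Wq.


ρ = λ·E[S] = 12.49·0.0615 = 0.7681
E[S²] = E[S]²(1+C_s²) = 0.0615²·(1+1.142) = 0.008102
Wq = λ·E[S²]/(2(1−ρ)) = 12.49·0.008102/(2·0.2319) = 0.21821 hr

Final: 0.21821 hr


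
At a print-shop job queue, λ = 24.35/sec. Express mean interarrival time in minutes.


Mean interarrival time = 1/λ = 1/24.35 second = 0.04107 second
In minutes: 0.04107 × 0.0166667 = 0.0006845 min

Final: 0.0006845 min


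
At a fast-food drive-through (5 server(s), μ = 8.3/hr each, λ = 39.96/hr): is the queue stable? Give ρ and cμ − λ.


Total capacity cμ = 5·8.3 = 41.50/hr
ρ = λ/(cμ) = 39.96/41.50 = 0.9629
Stable ⇔ ρ < 1: YES
Spare capacity = cμ − λ = 41.50 − 39.96 = 1.54/hr

Final: ρ = 0.9629; stable; margin = 1.54/hr


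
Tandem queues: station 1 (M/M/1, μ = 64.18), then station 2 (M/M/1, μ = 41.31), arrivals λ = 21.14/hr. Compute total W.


Each node sees arrival rate λ = 21.14/hr (tandem ⇒ throughput preserved).
W₁ = 1/(μ₁−λ) = 1/(64.18−21.14) = 0.02323 hr
W₂ = 1/(μ₂−λ) = 1/(41.31−21.14) = 0.04958 hr
W_total = W₁ + W₂ = 0.02323 + 0.04958 = 0.07281 hr

Final: 0.07281 hr


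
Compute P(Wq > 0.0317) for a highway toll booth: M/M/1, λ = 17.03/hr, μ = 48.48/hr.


ρ = 17.03/48.48 = 0.3513
P(Wq > t) = ρ·e^{−(μ−λ)t} = 0.3513·e^{−0.9970}
= 0.3513·0.368998 = 0.129621

Final: 0.129621


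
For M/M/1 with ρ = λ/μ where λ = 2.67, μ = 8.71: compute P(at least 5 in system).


ρ = 2.67/8.71 = 0.3065
P(N ≥ n) = ρ^n = 0.3065^5 = 0.002707

Final: 0.002707


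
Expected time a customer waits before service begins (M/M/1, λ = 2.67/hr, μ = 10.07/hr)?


ρ = 2.67/10.07 = 0.2651
Wq = ρ/(μ−λ) = 0.2651/(10.07 − 2.67) = 0.2651/7.40 = 0.03583 hr

Final: 0.03583 hr


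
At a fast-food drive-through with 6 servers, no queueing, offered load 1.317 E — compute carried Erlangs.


B(6,1.317) = 0.001943 (Erlang-B)
Carried load = a(1 − B) = 1.317·(1 − 0.001943) = 1.317·0.998057 = 1.3144 E

Final: 1.3144 Erlangs


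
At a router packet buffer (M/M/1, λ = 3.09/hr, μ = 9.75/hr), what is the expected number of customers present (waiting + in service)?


ρ = λ/μ = 3.09/9.75 = 0.3169
L = ρ/(1−ρ) = 0.3169/(1 − 0.3169) = 0.3169/0.6831 = 0.4640

Final: 0.4640


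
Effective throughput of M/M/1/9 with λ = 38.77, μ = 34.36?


ρ = 1.1283; P_K = (1−ρ)ρ^9/(1−ρ^10) = 0.162249
λ_eff = λ(1 − P_K) = 38.77·(1 − 0.162249) = 38.77·0.837751 = 32.4796 /hr

Final: 32.4796 /hr


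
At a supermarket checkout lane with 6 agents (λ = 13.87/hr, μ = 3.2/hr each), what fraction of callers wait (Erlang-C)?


a = λ/μ = 4.3344; ρ = a/6 = 0.7224
P₀ = 0.011245 (from M/M/c formula)
C(c,a) = [a^c/(c!(1−ρ))]·P₀ = [6630.69263/(720·0.2776)]·0.011245
= 33.17420·0.011245 = 0.373047

Final: 0.373047


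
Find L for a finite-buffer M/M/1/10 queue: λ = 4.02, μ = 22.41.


ρ = 4.02/22.41 = 0.1794
L = ρ[1 − (K+1)ρ^K + Kρ^(K+1)] / [(1−ρ)(1−ρ^(K+1))]
Numerator: 0.1794·(1 − 11·0.00000003450 + 10·0.000000006189) = 0.179384
Denominator: (0.8206)·(1.000000) = 0.820616
L = 0.179384/0.820616 = 0.2186

Final: 0.2186


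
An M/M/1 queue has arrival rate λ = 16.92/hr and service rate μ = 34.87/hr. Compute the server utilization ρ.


ρ = λ/μ = 16.92/34.87 = 0.4852

Final: 0.4852


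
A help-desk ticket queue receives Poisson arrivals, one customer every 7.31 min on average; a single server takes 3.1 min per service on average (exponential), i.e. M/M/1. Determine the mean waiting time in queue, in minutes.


λ = 60/7.31 = 8.2079 /hr
μ = 60/3.1 = 19.3548 /hr
ρ = λ/μ = 8.2079/19.3548 = 0.4241
Wq = ρ/(μ−λ) = 0.4241/(19.3548−8.2079) = 0.03804 hr
In minutes: 0.03804·60 = 2.283 min

Final: 2.283 min


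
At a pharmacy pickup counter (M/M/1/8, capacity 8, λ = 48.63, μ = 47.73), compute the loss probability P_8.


ρ = λ/μ = 48.63/47.73 = 1.0189
P_K = (1−ρ)ρ^K/(1−ρ^(K+1)) = (-0.01886·1.161188)/(1 − 1.183084)
= -0.021895/-0.183084 = 0.119592

Final: 0.119592


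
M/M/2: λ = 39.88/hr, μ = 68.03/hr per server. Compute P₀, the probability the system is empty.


a = λ/μ = 39.88/68.03 = 0.5862; ρ = a/c = 0.2931
Σ_{k=0}^{1} a^k/k! (terms k=0..1) = 1.00000 + 0.58621 = 1.58621
Tail: a^2/(2!(1−ρ)) = 0.34364/(2·0.7069) = 0.24307
P₀ = 1/(1.58621 + 0.24307) = 1/1.82928 = 0.546664

Final: 0.546664


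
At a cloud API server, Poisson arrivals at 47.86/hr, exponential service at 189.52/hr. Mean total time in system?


W = 1/(μ−λ) = 1/(189.52 − 47.86) = 1/141.66 = 0.007059 hr

Final: 0.007059 hr


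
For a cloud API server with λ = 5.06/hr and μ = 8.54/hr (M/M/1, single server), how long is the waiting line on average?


ρ = 5.06/8.54 = 0.5925
Lq = ρ²/(1−ρ) = 0.3511/0.4075 = 0.8615

Final: 0.8615


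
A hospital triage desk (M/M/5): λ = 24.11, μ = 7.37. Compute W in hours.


a = 3.2714; ρ = 0.6543; P₀ = 0.034176
Lq = P₀·a^c·ρ/(c!(1−ρ)²) = 0.58410
Wq = Lq/λ = 0.58410/24.11 = 0.02423 hr
W = Wq + 1/μ = 0.02423 + 0.13569 = 0.15991 hr

Final: 0.15991 hr


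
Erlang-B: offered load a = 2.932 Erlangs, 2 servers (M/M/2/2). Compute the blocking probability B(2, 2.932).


B(c,a) = (a^c/c!) / Σ_{k=0}^{c} a^k/k!
a^2/2! = 4.298312
Σ terms (k=0..2): 1.00000 + 2.93200 + 4.29831 = 8.230312
B = 4.298312/8.230312 = 0.522254

Final: 0.522254


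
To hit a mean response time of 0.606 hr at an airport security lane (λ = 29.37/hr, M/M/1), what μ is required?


W = 1/(μ−λ) ⇒ μ − λ = 1/W = 1/0.606 = 1.6502
μ = λ + 1/W = 29.37 + 1.6502 = 31.0202 per hr

Final: 31.0202 /hr


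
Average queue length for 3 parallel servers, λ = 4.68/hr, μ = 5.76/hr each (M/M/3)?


a = λ/μ = 0.8125; ρ = a/3 = 0.2708
P₀ = 0.441466
Lq = P₀·a^c·ρ / (c!·(1−ρ)²) = 0.441466·0.53638·0.2708/(6·0.53168)
= 0.02010

Final: 0.02010


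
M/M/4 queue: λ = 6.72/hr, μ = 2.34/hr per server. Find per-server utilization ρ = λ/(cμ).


ρ = λ/(cμ) = 6.72/(4·2.34) = 6.72/9.36 = 0.7179

Final: 0.7179


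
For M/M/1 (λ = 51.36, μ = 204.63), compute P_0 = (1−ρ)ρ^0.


ρ = 51.36/204.63 = 0.2510
P_n = (1−ρ)·ρ^n = (1 − 0.2510)·0.2510^0 = 0.7490·1.000000 = 0.749010

Final: 0.749010


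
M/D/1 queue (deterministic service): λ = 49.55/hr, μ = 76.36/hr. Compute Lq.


ρ = 49.55/76.36 = 0.6489
M/D/1: Lq = ρ²/(2(1−ρ)) = 0.4211/(2·0.3511) = 0.59965

Final: 0.59965


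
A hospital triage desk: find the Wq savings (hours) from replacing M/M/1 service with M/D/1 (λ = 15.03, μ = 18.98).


ρ = 15.03/18.98 = 0.7919
Wq(M/M/1) = ρ/(μ−λ) = 0.7919/3.95 = 0.20048 hr
Wq(M/D/1) = ρ/(2(μ−λ)) = 0.10024 hr
Savings = 0.20048 − 0.10024 = 0.10024 hr

Final: 0.10024 hr


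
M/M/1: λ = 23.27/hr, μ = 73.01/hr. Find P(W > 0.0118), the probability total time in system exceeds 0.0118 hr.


W ~ Exponential(μ−λ) for M/M/1.
μ − λ = 73.01 − 23.27 = 49.7400
P(W > t) = e^{−(μ−λ)t} = e^{−0.5869} = 0.556031

Final: 0.556031


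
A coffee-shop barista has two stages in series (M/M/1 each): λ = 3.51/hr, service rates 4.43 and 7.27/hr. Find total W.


Each node sees arrival rate λ = 3.51/hr (tandem ⇒ throughput preserved).
W₁ = 1/(μ₁−λ) = 1/(4.43−3.51) = 1.08696 hr
W₂ = 1/(μ₂−λ) = 1/(7.27−3.51) = 0.26596 hr
W_total = W₁ + W₂ = 1.08696 + 0.26596 = 1.35291 hr

Final: 1.35291 hr


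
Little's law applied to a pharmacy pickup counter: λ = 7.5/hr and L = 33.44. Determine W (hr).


W = L/λ = 33.44/7.5 = 4.4587 hr

Final: 4.4587 hr


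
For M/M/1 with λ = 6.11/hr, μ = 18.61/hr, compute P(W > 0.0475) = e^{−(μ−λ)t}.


W ~ Exponential(μ−λ) for M/M/1.
μ − λ = 18.61 − 6.11 = 12.5000
P(W > t) = e^{−(μ−λ)t} = e^{−0.5938} = 0.552252

Final: 0.552252


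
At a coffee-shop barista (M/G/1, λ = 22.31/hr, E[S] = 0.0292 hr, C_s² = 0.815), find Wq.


ρ = λ·E[S] = 22.31·0.0292 = 0.6515
E[S²] = E[S]²(1+C_s²) = 0.0292²·(1+0.815) = 0.001548
Wq = λ·E[S²]/(2(1−ρ)) = 22.31·0.001548/(2·0.3485) = 0.04953 hr

Final: 0.04953 hr


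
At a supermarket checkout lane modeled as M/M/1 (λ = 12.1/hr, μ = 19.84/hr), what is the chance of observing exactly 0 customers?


ρ = 12.1/19.84 = 0.6099
P_n = (1−ρ)·ρ^n = (1 − 0.6099)·0.6099^0 = 0.3901·1.000000 = 0.390121

Final: 0.390121


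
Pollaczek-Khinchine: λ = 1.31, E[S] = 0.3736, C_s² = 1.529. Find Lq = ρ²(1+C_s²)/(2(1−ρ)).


ρ = λ·E[S] = 1.31·0.3736 = 0.4894
Lq = ρ²(1+C_s²)/(2(1−ρ)) = 0.2395·(1+1.529)/(2·0.5106)
= 0.2395·2.5290/1.0212 = 0.59321

Final: 0.59321


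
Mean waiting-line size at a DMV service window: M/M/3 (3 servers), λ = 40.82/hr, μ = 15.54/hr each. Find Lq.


a = λ/μ = 2.6268; ρ = a/3 = 0.8756
P₀ = 0.031890
Lq = P₀·a^c·ρ / (c!·(1−ρ)²) = 0.031890·18.12450·0.8756/(6·0.01548)
= 5.44961

Final: 5.44961


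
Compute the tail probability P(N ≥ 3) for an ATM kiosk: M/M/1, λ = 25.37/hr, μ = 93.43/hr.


ρ = 25.37/93.43 = 0.2715
P(N ≥ n) = ρ^n = 0.2715^3 = 0.020022

Final: 0.020022


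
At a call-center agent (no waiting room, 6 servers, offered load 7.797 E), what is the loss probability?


B(c,a) = (a^c/c!) / Σ_{k=0}^{c} a^k/k!
a^6/6! = 312.056123
Σ terms (k=0..6): 1.00000 + 7.79700 + 30.39660 + 79.00078 + 153.99226 + 240.13553 + 312.05612 = 824.378295
B = 312.056123/824.378295 = 0.378535

Final: 0.378535


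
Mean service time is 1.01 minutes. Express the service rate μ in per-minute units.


μ = 1/(service time) in consistent units.
1 minute = 1 min, so μ = 1/1.01 = 0.9901 per minute

Final: 0.9901 /min


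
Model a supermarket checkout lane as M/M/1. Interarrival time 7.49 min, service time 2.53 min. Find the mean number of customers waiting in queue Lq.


λ = 60/7.49 = 8.0107 /hr
μ = 60/2.53 = 23.7154 /hr
ρ = λ/μ = 8.0107/23.7154 = 0.3378
Lq = ρ²/(1−ρ) = 0.1141/0.6622 = 0.1723

Final: 0.1723


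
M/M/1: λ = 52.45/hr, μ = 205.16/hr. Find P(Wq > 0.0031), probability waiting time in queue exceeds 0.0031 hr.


ρ = 52.45/205.16 = 0.2557
P(Wq > t) = ρ·e^{−(μ−λ)t} = 0.2557·e^{−0.4734}
= 0.2557·0.622880 = 0.159242

Final: 0.159242


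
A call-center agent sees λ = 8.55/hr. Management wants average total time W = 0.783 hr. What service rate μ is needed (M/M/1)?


W = 1/(μ−λ) ⇒ μ − λ = 1/W = 1/0.783 = 1.2771
μ = λ + 1/W = 8.55 + 1.2771 = 9.8271 per hr

Final: 9.8271 /hr


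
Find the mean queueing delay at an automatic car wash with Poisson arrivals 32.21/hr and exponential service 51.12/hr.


ρ = 32.21/51.12 = 0.6301
Wq = ρ/(μ−λ) = 0.6301/(51.12 − 32.21) = 0.6301/18.91 = 0.03332 hr

Final: 0.03332 hr


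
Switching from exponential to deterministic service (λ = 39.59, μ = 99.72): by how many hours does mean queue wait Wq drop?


ρ = 39.59/99.72 = 0.3970
Wq(M/M/1) = ρ/(μ−λ) = 0.3970/60.13 = 0.006603 hr
Wq(M/D/1) = ρ/(2(μ−λ)) = 0.003301 hr
Savings = 0.006603 − 0.003301 = 0.003301 hr

Final: 0.003301 hr


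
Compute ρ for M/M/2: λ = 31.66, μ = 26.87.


ρ = λ/(cμ) = 31.66/(2·26.87) = 31.66/53.74 = 0.5891

Final: 0.5891


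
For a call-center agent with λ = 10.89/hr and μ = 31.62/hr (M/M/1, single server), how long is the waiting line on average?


ρ = 10.89/31.62 = 0.3444
Lq = ρ²/(1−ρ) = 0.1186/0.6556 = 0.1809

Final: 0.1809


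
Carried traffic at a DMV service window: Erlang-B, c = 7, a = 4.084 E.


B(7,4.084) = 0.067092 (Erlang-B)
Carried load = a(1 − B) = 4.084·(1 − 0.067092) = 4.084·0.932908 = 3.8100 E

Final: 3.8100 Erlangs


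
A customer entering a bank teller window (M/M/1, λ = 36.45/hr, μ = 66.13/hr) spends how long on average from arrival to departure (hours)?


W = 1/(μ−λ) = 1/(66.13 − 36.45) = 1/29.68 = 0.03369 hr

Final: 0.03369 hr


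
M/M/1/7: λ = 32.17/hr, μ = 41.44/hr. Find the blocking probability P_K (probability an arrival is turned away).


ρ = λ/μ = 32.17/41.44 = 0.7763
P_K = (1−ρ)ρ^K/(1−ρ^(K+1)) = (0.2237·0.169910)/(1 − 0.131902)
= 0.038008/0.868098 = 0.043783

Final: 0.043783


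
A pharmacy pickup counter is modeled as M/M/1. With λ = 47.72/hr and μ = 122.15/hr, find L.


ρ = λ/μ = 47.72/122.15 = 0.3907
L = ρ/(1−ρ) = 0.3907/(1 − 0.3907) = 0.3907/0.6093 = 0.6411

Final: 0.6411


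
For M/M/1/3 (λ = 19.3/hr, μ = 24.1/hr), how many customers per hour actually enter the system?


ρ = 0.8008; P_K = (1−ρ)ρ^3/(1−ρ^4) = 0.173761
λ_eff = λ(1 − P_K) = 19.3·(1 − 0.173761) = 19.3·0.826239 = 15.9464 /hr

Final: 15.9464 /hr


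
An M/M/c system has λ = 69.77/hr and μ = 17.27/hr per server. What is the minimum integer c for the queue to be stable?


Stability requires cμ > λ ⇔ c > λ/μ.
λ/μ = 69.77/17.27 = 4.0400
Minimum integer c = ⌊4.0400⌋ + 1 = 5
Check: 5·17.27 = 86.35 > 69.77, while 4·17.27 = 69.08 ≤ 69.77

Final: 5 servers


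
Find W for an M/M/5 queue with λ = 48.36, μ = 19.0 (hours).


a = 2.5453; ρ = 0.5091; P₀ = 0.076368
Lq = P₀·a^c·ρ/(c!(1−ρ)²) = 0.14358
Wq = Lq/λ = 0.14358/48.36 = 0.002969 hr
W = Wq + 1/μ = 0.002969 + 0.05263 = 0.05560 hr

Final: 0.05560 hr


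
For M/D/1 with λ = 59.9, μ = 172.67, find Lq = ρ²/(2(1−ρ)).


ρ = 59.9/172.67 = 0.3469
M/D/1: Lq = ρ²/(2(1−ρ)) = 0.1203/(2·0.6531) = 0.09213

Final: 0.09213


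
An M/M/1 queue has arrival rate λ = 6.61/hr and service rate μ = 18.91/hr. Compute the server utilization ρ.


ρ = λ/μ = 6.61/18.91 = 0.3496

Final: 0.3496


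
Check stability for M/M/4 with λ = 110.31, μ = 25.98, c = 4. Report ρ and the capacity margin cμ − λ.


Total capacity cμ = 4·25.98 = 103.92/hr
ρ = λ/(cμ) = 110.31/103.92 = 1.0615
Stable ⇔ ρ < 1: NO
Spare capacity = cμ − λ = 103.92 − 110.31 = -6.39/hr

Final: ρ = 1.0615; unstable; margin = -6.39/hr


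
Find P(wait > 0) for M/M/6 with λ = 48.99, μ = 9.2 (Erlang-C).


a = λ/μ = 5.3250; ρ = a/6 = 0.8875
P₀ = 0.002523 (from M/M/c formula)
C(c,a) = [a^c/(c!(1−ρ))]·P₀ = [22799.09838/(720·0.1125)]·0.002523
= 281.47035·0.002523 = 0.710210

Final: 0.710210


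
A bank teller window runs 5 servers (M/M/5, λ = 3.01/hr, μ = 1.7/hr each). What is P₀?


a = λ/μ = 3.01/1.7 = 1.7706; ρ = a/c = 0.3541
Σ_{k=0}^{4} a^k/k! (terms k=0..4) = 1.00000 + 1.77059 + 1.56749 + 0.92513 + 0.40950 = 5.67271
Tail: a^5/(5!(1−ρ)) = 17.40155/(120·0.6459) = 0.22452
P₀ = 1/(5.67271 + 0.22452) = 1/5.89723 = 0.169571

Final: 0.169571


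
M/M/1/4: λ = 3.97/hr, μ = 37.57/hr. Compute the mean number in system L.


ρ = 3.97/37.57 = 0.1057
L = ρ[1 − (K+1)ρ^K + Kρ^(K+1)] / [(1−ρ)(1−ρ^(K+1))]
Numerator: 0.1057·(1 − 5·0.0001247 + 4·0.00001317) = 0.105609
Denominator: (0.8943)·(0.999987) = 0.894319
L = 0.105609/0.894319 = 0.1181

Final: 0.1181


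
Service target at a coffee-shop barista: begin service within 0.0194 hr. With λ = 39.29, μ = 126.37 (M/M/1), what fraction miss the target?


ρ = 39.29/126.37 = 0.3109
P(Wq > t) = ρ·e^{−(μ−λ)t} = 0.3109·e^{−1.6894}
= 0.3109·0.184639 = 0.057407

Final: 0.057407


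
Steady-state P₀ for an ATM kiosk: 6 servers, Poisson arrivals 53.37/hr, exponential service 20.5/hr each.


a = λ/μ = 53.37/20.5 = 2.6034; ρ = a/c = 0.4339
Σ_{k=0}^{5} a^k/k! (terms k=0..5) = 1.00000 + 2.60341 + 3.38888 + 2.94089 + 1.91409 + 0.99663 = 12.84391
Tail: a^6/(6!(1−ρ)) = 311.35802/(720·0.5661) = 0.76390
P₀ = 1/(12.84391 + 0.76390) = 1/13.60781 = 0.073487

Final: 0.073487


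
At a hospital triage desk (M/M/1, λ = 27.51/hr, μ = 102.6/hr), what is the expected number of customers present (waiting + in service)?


ρ = λ/μ = 27.51/102.6 = 0.2681
L = ρ/(1−ρ) = 0.2681/(1 − 0.2681) = 0.2681/0.7319 = 0.3664

Final: 0.3664


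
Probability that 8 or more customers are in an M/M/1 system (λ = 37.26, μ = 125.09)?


ρ = 37.26/125.09 = 0.2979
P(N ≥ n) = ρ^n = 0.2979^8 = 0.00006197

Final: 0.00006197


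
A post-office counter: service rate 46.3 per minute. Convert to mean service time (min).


Mean service time = 1/μ = 1/46.3 minute = 0.02160 minute
In minutes: 0.02160 × 1 = 0.02160 min

Final: 0.02160 min


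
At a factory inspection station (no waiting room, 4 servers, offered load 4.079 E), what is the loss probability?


B(c,a) = (a^c/c!) / Σ_{k=0}^{c} a^k/k!
a^4/4! = 11.534628
Σ terms (k=0..4): 1.00000 + 4.07900 + 8.31912 + 11.31123 + 11.53463 = 36.243979
B = 11.534628/36.243979 = 0.318249

Final: 0.318249
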